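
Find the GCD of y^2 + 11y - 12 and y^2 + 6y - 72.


Factor each:
  y^2 + 11y - 12 = (y + 12)(y - 1)
  y^2 + 6y - 72 = (y + 12)(y - 6)
Common monic factor: y + 12


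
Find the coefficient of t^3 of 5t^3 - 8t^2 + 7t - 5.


Read off the coefficient of t^3: 5


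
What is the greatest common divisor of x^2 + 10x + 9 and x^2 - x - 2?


Factor each:
  x^2 + 10x + 9 = (x + 1)(x + 9)
  x^2 - x - 2 = (x + 1)(x - 2)
Common monic factor: x + 1


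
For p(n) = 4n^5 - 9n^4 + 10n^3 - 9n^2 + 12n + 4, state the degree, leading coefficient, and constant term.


Highest power of n is 5, with coefficient 4. Constant term is 4.
Degree = 5, leading coefficient = 4, constant term = 4


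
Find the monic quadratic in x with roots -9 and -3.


p(x) = (x + 9)(x + 3)
Expand: x^2 + 12x + 27


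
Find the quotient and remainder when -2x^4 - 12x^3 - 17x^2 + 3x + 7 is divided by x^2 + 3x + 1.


(-2x^4 - 12x^3 - 17x^2 + 3x + 7) / (x^2 + 3x + 1)
Step 1: -2x^2 * (x^2 + 3x + 1) = -2x^4 - 6x^3 - 2x^2; subtract.
Step 2: -6x * (x^2 + 3x + 1) = -6x^3 - 18x^2 - 6x; subtract.
Step 3: 3 * (x^2 + 3x + 1) = 3x^2 + 9x + 3; subtract.
Quotient: -2x^2 - 6x + 3, Remainder: 4


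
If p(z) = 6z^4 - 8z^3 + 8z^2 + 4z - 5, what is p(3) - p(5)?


p(3) = 349
p(5) = 2965
p(3) - p(5) = 349 - 2965 = -2616


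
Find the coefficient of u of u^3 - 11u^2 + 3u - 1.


Read off the coefficient of u: 3


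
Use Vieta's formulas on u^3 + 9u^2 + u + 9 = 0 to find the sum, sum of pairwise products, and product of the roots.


Monic cubic u^3+bu^2+cu+d=0: sum=-b, pairwise sum=c, product=-d.
b=9, c=1, d=9
r1+r2+r3 = -9
r1r2+r1r3+r2r3 = 1
r1r2r3 = -9


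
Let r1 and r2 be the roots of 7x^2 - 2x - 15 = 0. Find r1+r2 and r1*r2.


For ax^2+bx+c=0: sum = -b/a, product = c/a.
a=7, b=-2, c=-15
Sum = -(-2)/7 = 2/7
Product = (-15)/7 = -15/7


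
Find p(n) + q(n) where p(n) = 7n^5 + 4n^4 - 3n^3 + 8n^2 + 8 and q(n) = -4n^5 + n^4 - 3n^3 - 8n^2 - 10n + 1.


Align terms by degree and add:
  7n^5 + 4n^4 - 3n^3 + 8n^2 + 8
  -4n^5 + n^4 - 3n^3 - 8n^2 - 10n + 1
= 3n^5 + 5n^4 - 6n^3 - 10n + 9


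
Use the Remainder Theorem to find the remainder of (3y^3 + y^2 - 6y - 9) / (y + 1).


By the Remainder Theorem, the remainder equals p(-1):
  3*(-1)^3 = -3
  1*(-1)^2 = 1
  -6*(-1)^1 = 6
  constant: -9
Sum: -3 + 1 + 6 - 9 = -5


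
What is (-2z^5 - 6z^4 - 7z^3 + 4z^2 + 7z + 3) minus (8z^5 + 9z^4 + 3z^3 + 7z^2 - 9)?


Distribute the minus sign:
  (-2z^5 - 6z^4 - 7z^3 + 4z^2 + 7z + 3)
- (8z^5 + 9z^4 + 3z^3 + 7z^2 - 9)
Negate second polynomial: -8z^5 - 9z^4 - 3z^3 - 7z^2 + 9
Add: -10z^5 - 15z^4 - 10z^3 - 3z^2 + 7z + 12


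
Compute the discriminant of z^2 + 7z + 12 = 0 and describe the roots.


D = b^2 - 4ac = (7)^2 - 4(1)(12) = 49 - 48 = 1
Since D > 0: two distinct rational roots


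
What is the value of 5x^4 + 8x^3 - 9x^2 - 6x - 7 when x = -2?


Using direct substitution:
  5 * (-2)^4 = 80
  8 * (-2)^3 = -64
  -9 * (-2)^2 = -36
  -6 * (-2)^1 = 12
  constant: -7
Sum = 80 - 64 - 36 + 12 - 7 = -15


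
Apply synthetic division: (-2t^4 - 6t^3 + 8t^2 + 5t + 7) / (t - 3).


Synthetic division with c = 3. Coefficients: -2, -6, 8, 5, 7
Bring down -2.
  -2 * 3 = -6; -6 - 6 = -12
  -12 * 3 = -36; -36 + 8 = -28
  -28 * 3 = -84; -84 + 5 = -79
  -79 * 3 = -237; -237 + 7 = -230
Quotient: -2t^3 - 12t^2 - 28t - 79, Remainder: -230


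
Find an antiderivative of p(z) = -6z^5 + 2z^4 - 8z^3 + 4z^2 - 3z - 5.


Reverse power rule on each term:
  ∫ -6z^5 dz = -z^6
  ∫ 2z^4 dz = (2/5)z^5
  ∫ -8z^3 dz = -2z^4
  ∫ 4z^2 dz = (4/3)z^3
  ∫ -3z dz = -(3/2)z^2
  ∫ -5 dz = -5z
F(z) = -z^6 + (2/5)z^5 - 2z^4 + (4/3)z^3 - (3/2)z^2 - 5z + C


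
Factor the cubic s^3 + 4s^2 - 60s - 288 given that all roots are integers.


Try integer roots (divisors of -288). s=-6: p(-6)=0.
Divide out (s + 6): quotient is s^2 - 2s - 48.
Factor the quadratic: (s - 8)(s + 6)
Result: (s + 6)(s - 8)(s + 6)


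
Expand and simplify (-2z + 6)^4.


Expand (-2z + 6)^4 by repeated multiplication:
  (-2z + 6)^2 = 4z^2 - 24z + 36
  (-2z + 6)^3 = -8z^3 + 72z^2 - 216z + 216
= 16z^4 - 192z^3 + 864z^2 - 1728z + 1296


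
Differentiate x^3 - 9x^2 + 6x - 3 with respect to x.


Apply the power rule term by term:
  d/dx(x^3) = 3x^2
  d/dx(-9x^2) = -18x
  d/dx(6x) = 6
  d/dx(-3) = 0
p'(x) = 3x^2 - 18x + 6


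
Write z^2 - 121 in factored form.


Roots satisfy r1 + r2 = -b/a = 0 and r1*r2 = c/a = -121.
So r1 = 11, r2 = -11.
z^2 - 121 = (z - r1)(z - r2) = (z - 11)(z + 11)


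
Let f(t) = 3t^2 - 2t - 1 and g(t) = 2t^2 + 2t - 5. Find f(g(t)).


Substitute g(t) into f:
f(g(t)) = 3*(2t^2 + 2t - 5)^2 + (-2)*(2t^2 + 2t - 5) + (-1)
(2t^2 + 2t - 5)^2 = 4t^4 + 8t^3 - 16t^2 - 20t + 25
Expand and combine: 12t^4 + 24t^3 - 52t^2 - 64t + 84


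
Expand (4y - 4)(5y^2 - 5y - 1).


Distribute each term of the first polynomial:
  (4y)(5y^2 - 5y - 1) = 20y^3 - 20y^2 - 4y
  (-4)(5y^2 - 5y - 1) = -20y^2 + 20y + 4
Sum: 20y^3 - 40y^2 + 16y + 4


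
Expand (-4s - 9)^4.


Expand (-4s - 9)^4 by repeated multiplication:
  (-4s - 9)^2 = 16s^2 + 72s + 81
  (-4s - 9)^3 = -64s^3 - 432s^2 - 972s - 729
= 256s^4 + 2304s^3 + 7776s^2 + 11664s + 6561


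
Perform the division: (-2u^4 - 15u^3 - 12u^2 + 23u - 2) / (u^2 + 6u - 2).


(-2u^4 - 15u^3 - 12u^2 + 23u - 2) / (u^2 + 6u - 2)
Step 1: -2u^2 * (u^2 + 6u - 2) = -2u^4 - 12u^3 + 4u^2; subtract.
Step 2: -3u * (u^2 + 6u - 2) = -3u^3 - 18u^2 + 6u; subtract.
Step 3: 2 * (u^2 + 6u - 2) = 2u^2 + 12u - 4; subtract.
Quotient: -2u^2 - 3u + 2, Remainder: 5u + 2


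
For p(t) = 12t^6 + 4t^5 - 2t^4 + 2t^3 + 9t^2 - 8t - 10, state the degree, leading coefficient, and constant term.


Highest power of t is 6, with coefficient 12. Constant term is -10.
Degree = 6, leading coefficient = 12, constant term = -10


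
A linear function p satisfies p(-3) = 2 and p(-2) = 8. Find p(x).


p(x) = mx + b. Using p(-3)=2, p(-2)=8:
m = (2 - 8)/(-3 + 2) = -6/-1 = 6
b = 2 - m*(-3) = 2 + 18 = 20
p(x) = 6x + 20


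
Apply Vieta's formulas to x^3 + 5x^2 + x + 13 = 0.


Monic cubic x^3+bx^2+cx+d=0: sum=-b, pairwise sum=c, product=-d.
b=5, c=1, d=13
r1+r2+r3 = -5
r1r2+r1r3+r2r3 = 1
r1r2r3 = -13


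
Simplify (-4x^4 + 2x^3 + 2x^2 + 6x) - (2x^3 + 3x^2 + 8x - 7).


Distribute the minus sign:
  (-4x^4 + 2x^3 + 2x^2 + 6x)
- (2x^3 + 3x^2 + 8x - 7)
Negate second polynomial: -2x^3 - 3x^2 - 8x + 7
Add: -4x^4 - x^2 - 2x + 7


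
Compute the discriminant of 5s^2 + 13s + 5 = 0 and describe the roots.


D = b^2 - 4ac = (13)^2 - 4(5)(5) = 169 - 100 = 69
Since D > 0: two distinct irrational roots


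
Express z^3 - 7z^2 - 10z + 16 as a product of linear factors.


Try integer roots (divisors of 16). z=-2: p(-2)=0.
Divide out (z + 2): quotient is z^2 - 9z + 8.
Factor the quadratic: (z - 8)(z - 1)
Result: (z + 2)(z - 8)(z - 1)


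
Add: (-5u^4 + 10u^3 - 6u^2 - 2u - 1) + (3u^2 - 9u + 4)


Align terms by degree and add:
  -5u^4 + 10u^3 - 6u^2 - 2u - 1
+ 3u^2 - 9u + 4
= -5u^4 + 10u^3 - 3u^2 - 11u + 3


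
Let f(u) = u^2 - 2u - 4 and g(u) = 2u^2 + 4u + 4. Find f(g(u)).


Substitute g(u) into f:
f(g(u)) = 1*(2u^2 + 4u + 4)^2 + (-2)*(2u^2 + 4u + 4) + (-4)
(2u^2 + 4u + 4)^2 = 4u^4 + 16u^3 + 32u^2 + 32u + 16
Expand and combine: 4u^4 + 16u^3 + 28u^2 + 24u + 4


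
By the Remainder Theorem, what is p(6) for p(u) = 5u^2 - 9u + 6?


By the Remainder Theorem, the remainder equals p(6):
  5*(6)^2 = 180
  -9*(6)^1 = -54
  constant: 6
Sum: 180 - 54 + 6 = 132


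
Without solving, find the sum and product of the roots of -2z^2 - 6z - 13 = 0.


For az^2+bz+c=0: sum = -b/a, product = c/a.
a=-2, b=-6, c=-13
Sum = -(-6)/-2 = -3
Product = (-13)/-2 = 13/2


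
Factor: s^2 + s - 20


Roots satisfy r1 + r2 = -b/a = -1 and r1*r2 = c/a = -20.
So r1 = -5, r2 = 4.
s^2 + s - 20 = (s - r1)(s - r2) = (s + 5)(s - 4)


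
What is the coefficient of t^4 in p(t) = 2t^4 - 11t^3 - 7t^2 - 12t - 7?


Read off the coefficient of t^4: 2


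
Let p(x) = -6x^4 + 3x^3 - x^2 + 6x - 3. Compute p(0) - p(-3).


p(0) = -3
p(-3) = -597
p(0) - p(-3) = -3 + 597 = 594


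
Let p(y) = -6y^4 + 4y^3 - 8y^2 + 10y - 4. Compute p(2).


Using direct substitution:
  -6 * (2)^4 = -96
  4 * (2)^3 = 32
  -8 * (2)^2 = -32
  10 * (2)^1 = 20
  constant: -4
Sum = -96 + 32 - 32 + 20 - 4 = -80


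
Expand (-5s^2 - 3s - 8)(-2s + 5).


Distribute each term of the first polynomial:
  (-5s^2)(-2s + 5) = 10s^3 - 25s^2
  (-3s)(-2s + 5) = 6s^2 - 15s
  (-8)(-2s + 5) = 16s - 40
Sum: 10s^3 - 19s^2 + s - 40


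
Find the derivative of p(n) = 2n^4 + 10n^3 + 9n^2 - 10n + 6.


Apply the power rule term by term:
  d/dn(2n^4) = 8n^3
  d/dn(10n^3) = 30n^2
  d/dn(9n^2) = 18n
  d/dn(-10n) = -10
  d/dn(6) = 0
p'(n) = 8n^3 + 30n^2 + 18n - 10


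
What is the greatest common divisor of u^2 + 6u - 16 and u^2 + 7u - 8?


Factor each:
  u^2 + 6u - 16 = (u + 8)(u - 2)
  u^2 + 7u - 8 = (u + 8)(u - 1)
Common monic factor: u + 8


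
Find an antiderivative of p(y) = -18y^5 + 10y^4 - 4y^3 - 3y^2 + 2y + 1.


Reverse power rule on each term:
  ∫ -18y^5 dy = -3y^6
  ∫ 10y^4 dy = 2y^5
  ∫ -4y^3 dy = -y^4
  ∫ -3y^2 dy = -y^3
  ∫ 2y dy = y^2
  ∫ 1 dy = y
F(y) = -3y^6 + 2y^5 - y^4 - y^3 + y^2 + y + C


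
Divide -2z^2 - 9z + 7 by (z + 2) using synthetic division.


Synthetic division with c = -2. Coefficients: -2, -9, 7
Bring down -2.
  -2 * -2 = 4; 4 - 9 = -5
  -5 * -2 = 10; 10 + 7 = 17
Quotient: -2z - 5, Remainder: 17


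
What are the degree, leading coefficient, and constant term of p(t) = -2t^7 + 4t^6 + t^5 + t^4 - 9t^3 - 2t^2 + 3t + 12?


Highest power of t is 7, with coefficient -2. Constant term is 12.
Degree = 7, leading coefficient = -2, constant term = 12


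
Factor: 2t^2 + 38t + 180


Roots satisfy r1 + r2 = -b/a = -19 and r1*r2 = c/a = 90.
So r1 = -10, r2 = -9.
2t^2 + 38t + 180 = 2(t - r1)(t - r2) = 2(t + 10)(t + 9)


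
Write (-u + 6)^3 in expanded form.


Expand (-u + 6)^3 by repeated multiplication:
  (-u + 6)^2 = u^2 - 12u + 36
= -u^3 + 18u^2 - 108u + 216


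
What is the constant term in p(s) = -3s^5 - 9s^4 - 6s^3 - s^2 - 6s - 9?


Read off the constant term: -9


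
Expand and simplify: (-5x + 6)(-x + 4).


Distribute each term of the first polynomial:
  (-5x)(-x + 4) = 5x^2 - 20x
  (6)(-x + 4) = -6x + 24
Sum: 5x^2 - 26x + 24


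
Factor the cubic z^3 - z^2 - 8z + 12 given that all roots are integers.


Try integer roots (divisors of 12). z=2: p(2)=0.
Divide out (z - 2): quotient is z^2 + z - 6.
Factor the quadratic: (z + 3)(z - 2)
Result: (z - 2)(z + 3)(z - 2)


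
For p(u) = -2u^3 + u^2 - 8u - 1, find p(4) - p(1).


p(4) = -145
p(1) = -10
p(4) - p(1) = -145 + 10 = -135


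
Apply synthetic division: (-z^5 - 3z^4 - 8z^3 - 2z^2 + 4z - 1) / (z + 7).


Synthetic division with c = -7. Coefficients: -1, -3, -8, -2, 4, -1
Bring down -1.
  -1 * -7 = 7; 7 - 3 = 4
  4 * -7 = -28; -28 - 8 = -36
  -36 * -7 = 252; 252 - 2 = 250
  250 * -7 = -1750; -1750 + 4 = -1746
  -1746 * -7 = 12222; 12222 - 1 = 12221
Quotient: -z^4 + 4z^3 - 36z^2 + 250z - 1746, Remainder: 12221


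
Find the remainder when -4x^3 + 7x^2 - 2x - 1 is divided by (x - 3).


By the Remainder Theorem, the remainder equals p(3):
  -4*(3)^3 = -108
  7*(3)^2 = 63
  -2*(3)^1 = -6
  constant: -1
Sum: -108 + 63 - 6 - 1 = -52


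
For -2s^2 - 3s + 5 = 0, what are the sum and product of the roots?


For as^2+bs+c=0: sum = -b/a, product = c/a.
a=-2, b=-3, c=5
Sum = -(-3)/-2 = -3/2
Product = (5)/-2 = -5/2


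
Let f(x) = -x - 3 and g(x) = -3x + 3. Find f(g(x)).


Substitute g(x) into f:
f(g(x)) = -1*(-3x + 3) + (-3)
Expand and combine: 3x - 6


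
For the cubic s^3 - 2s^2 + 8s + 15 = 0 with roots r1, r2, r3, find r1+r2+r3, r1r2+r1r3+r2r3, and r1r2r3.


Monic cubic s^3+bs^2+cs+d=0: sum=-b, pairwise sum=c, product=-d.
b=-2, c=8, d=15
r1+r2+r3 = 2
r1r2+r1r3+r2r3 = 8
r1r2r3 = -15


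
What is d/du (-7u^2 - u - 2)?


Apply the power rule term by term:
  d/du(-7u^2) = -14u
  d/du(-u) = -1
  d/du(-2) = 0
p'(u) = -14u - 1


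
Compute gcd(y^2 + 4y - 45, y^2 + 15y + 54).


Factor each:
  y^2 + 4y - 45 = (y + 9)(y - 5)
  y^2 + 15y + 54 = (y + 9)(y + 6)
Common monic factor: y + 9


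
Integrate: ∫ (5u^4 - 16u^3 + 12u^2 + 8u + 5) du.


Reverse power rule on each term:
  ∫ 5u^4 du = u^5
  ∫ -16u^3 du = -4u^4
  ∫ 12u^2 du = 4u^3
  ∫ 8u du = 4u^2
  ∫ 5 du = 5u
F(u) = u^5 - 4u^4 + 4u^3 + 4u^2 + 5u + C


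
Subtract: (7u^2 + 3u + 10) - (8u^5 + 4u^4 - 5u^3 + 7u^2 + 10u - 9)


Distribute the minus sign:
  (7u^2 + 3u + 10)
- (8u^5 + 4u^4 - 5u^3 + 7u^2 + 10u - 9)
Negate second polynomial: -8u^5 - 4u^4 + 5u^3 - 7u^2 - 10u + 9
Add: -8u^5 - 4u^4 + 5u^3 - 7u + 19


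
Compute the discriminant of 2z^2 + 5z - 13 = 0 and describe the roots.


D = b^2 - 4ac = (5)^2 - 4(2)(-13) = 25 + 104 = 129
Since D > 0: two distinct irrational roots


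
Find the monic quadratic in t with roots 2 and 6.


p(t) = (t - 2)(t - 6)
Expand: t^2 - 8t + 12


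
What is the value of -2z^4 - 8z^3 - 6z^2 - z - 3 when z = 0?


Using direct substitution:
  -2 * (0)^4 = 0
  -8 * (0)^3 = 0
  -6 * (0)^2 = 0
  -1 * (0)^1 = 0
  constant: -3
Sum = 0 + 0 + 0 + 0 - 3 = -3


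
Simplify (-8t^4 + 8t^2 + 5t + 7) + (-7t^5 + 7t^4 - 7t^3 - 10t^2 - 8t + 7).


Align terms by degree and add:
  -8t^4 + 8t^2 + 5t + 7
  -7t^5 + 7t^4 - 7t^3 - 10t^2 - 8t + 7
= -7t^5 - t^4 - 7t^3 - 2t^2 - 3t + 14


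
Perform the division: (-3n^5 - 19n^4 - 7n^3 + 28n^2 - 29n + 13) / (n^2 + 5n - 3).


(-3n^5 - 19n^4 - 7n^3 + 28n^2 - 29n + 13) / (n^2 + 5n - 3)
Step 1: -3n^3 * (n^2 + 5n - 3) = -3n^5 - 15n^4 + 9n^3; subtract.
Step 2: -4n^2 * (n^2 + 5n - 3) = -4n^4 - 20n^3 + 12n^2; subtract.
Step 3: 4n * (n^2 + 5n - 3) = 4n^3 + 20n^2 - 12n; subtract.
Step 4: -4 * (n^2 + 5n - 3) = -4n^2 - 20n + 12; subtract.
Quotient: -3n^3 - 4n^2 + 4n - 4, Remainder: 3n + 1


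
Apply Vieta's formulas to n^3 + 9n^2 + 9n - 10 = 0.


Monic cubic n^3+bn^2+cn+d=0: sum=-b, pairwise sum=c, product=-d.
b=9, c=9, d=-10
r1+r2+r3 = -9
r1r2+r1r3+r2r3 = 9
r1r2r3 = 10


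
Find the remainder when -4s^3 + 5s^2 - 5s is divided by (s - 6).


By the Remainder Theorem, the remainder equals p(6):
  -4*(6)^3 = -864
  5*(6)^2 = 180
  -5*(6)^1 = -30
  constant: 0
Sum: -864 + 180 - 30 + 0 = -714


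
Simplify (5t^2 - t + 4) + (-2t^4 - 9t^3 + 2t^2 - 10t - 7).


Align terms by degree and add:
  5t^2 - t + 4
  -2t^4 - 9t^3 + 2t^2 - 10t - 7
= -2t^4 - 9t^3 + 7t^2 - 11t - 3


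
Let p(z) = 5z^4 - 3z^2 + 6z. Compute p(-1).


Using direct substitution:
  5 * (-1)^4 = 5
  0 * (-1)^3 = 0
  -3 * (-1)^2 = -3
  6 * (-1)^1 = -6
  constant: 0
Sum = 5 + 0 - 3 - 6 + 0 = -4


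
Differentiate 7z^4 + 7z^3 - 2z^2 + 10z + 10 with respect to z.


Apply the power rule term by term:
  d/dz(7z^4) = 28z^3
  d/dz(7z^3) = 21z^2
  d/dz(-2z^2) = -4z
  d/dz(10z) = 10
  d/dz(10) = 0
p'(z) = 28z^3 + 21z^2 - 4z + 10


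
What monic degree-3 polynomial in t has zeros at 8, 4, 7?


p(t) = (t - 8)(t - 4)(t - 7)
Expand: t^3 - 19t^2 + 116t - 224


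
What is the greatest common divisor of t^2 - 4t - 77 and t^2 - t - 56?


Factor each:
  t^2 - 4t - 77 = (t + 7)(t - 11)
  t^2 - t - 56 = (t + 7)(t - 8)
Common monic factor: t + 7


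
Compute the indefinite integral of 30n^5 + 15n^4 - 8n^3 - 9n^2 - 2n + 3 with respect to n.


Reverse power rule on each term:
  ∫ 30n^5 dn = 5n^6
  ∫ 15n^4 dn = 3n^5
  ∫ -8n^3 dn = -2n^4
  ∫ -9n^2 dn = -3n^3
  ∫ -2n dn = -n^2
  ∫ 3 dn = 3n
F(n) = 5n^6 + 3n^5 - 2n^4 - 3n^3 - n^2 + 3n + C


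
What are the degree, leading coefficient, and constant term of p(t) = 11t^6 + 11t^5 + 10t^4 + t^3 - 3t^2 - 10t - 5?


Highest power of t is 6, with coefficient 11. Constant term is -5.
Degree = 6, leading coefficient = 11, constant term = -5


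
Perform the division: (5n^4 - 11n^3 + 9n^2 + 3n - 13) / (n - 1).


(5n^4 - 11n^3 + 9n^2 + 3n - 13) / (n - 1)
Step 1: 5n^3 * (n - 1) = 5n^4 - 5n^3; subtract.
Step 2: -6n^2 * (n - 1) = -6n^3 + 6n^2; subtract.
Step 3: 3n * (n - 1) = 3n^2 - 3n; subtract.
Step 4: 6 * (n - 1) = 6n - 6; subtract.
Quotient: 5n^3 - 6n^2 + 3n + 6, Remainder: -7


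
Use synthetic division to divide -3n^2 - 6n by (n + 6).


Synthetic division with c = -6. Coefficients: -3, -6, 0
Bring down -3.
  -3 * -6 = 18; 18 - 6 = 12
  12 * -6 = -72; -72 + 0 = -72
Quotient: -3n + 12, Remainder: -72


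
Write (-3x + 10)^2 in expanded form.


Expand (-3x + 10)^2 by repeated multiplication:
= 9x^2 - 60x + 100


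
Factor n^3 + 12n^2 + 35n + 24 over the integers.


Try integer roots (divisors of 24). n=-3: p(-3)=0.
Divide out (n + 3): quotient is n^2 + 9n + 8.
Factor the quadratic: (n + 1)(n + 8)
Result: (n + 3)(n + 1)(n + 8)


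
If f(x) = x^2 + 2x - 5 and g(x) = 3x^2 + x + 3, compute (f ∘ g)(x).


Substitute g(x) into f:
f(g(x)) = 1*(3x^2 + x + 3)^2 + 2*(3x^2 + x + 3) + (-5)
(3x^2 + x + 3)^2 = 9x^4 + 6x^3 + 19x^2 + 6x + 9
Expand and combine: 9x^4 + 6x^3 + 25x^2 + 8x + 10


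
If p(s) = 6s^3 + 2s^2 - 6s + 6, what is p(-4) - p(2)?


p(-4) = -322
p(2) = 50
p(-4) - p(2) = -322 - 50 = -372


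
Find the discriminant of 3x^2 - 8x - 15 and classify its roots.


D = b^2 - 4ac = (-8)^2 - 4(3)(-15) = 64 + 180 = 244
Since D > 0: two distinct irrational roots


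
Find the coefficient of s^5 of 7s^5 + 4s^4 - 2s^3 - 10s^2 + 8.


Read off the coefficient of s^5: 7


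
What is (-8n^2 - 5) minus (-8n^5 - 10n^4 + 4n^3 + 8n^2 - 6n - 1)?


Distribute the minus sign:
  (-8n^2 - 5)
- (-8n^5 - 10n^4 + 4n^3 + 8n^2 - 6n - 1)
Negate second polynomial: 8n^5 + 10n^4 - 4n^3 - 8n^2 + 6n + 1
Add: 8n^5 + 10n^4 - 4n^3 - 16n^2 + 6n - 4


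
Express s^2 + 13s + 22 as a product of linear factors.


Roots satisfy r1 + r2 = -b/a = -13 and r1*r2 = c/a = 22.
So r1 = -11, r2 = -2.
s^2 + 13s + 22 = (s - r1)(s - r2) = (s + 11)(s + 2)


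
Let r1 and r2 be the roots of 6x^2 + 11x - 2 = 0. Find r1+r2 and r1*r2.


For ax^2+bx+c=0: sum = -b/a, product = c/a.
a=6, b=11, c=-2
Sum = -(11)/6 = -11/6
Product = (-2)/6 = -1/3


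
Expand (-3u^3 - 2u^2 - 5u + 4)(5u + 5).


Distribute each term of the first polynomial:
  (-3u^3)(5u + 5) = -15u^4 - 15u^3
  (-2u^2)(5u + 5) = -10u^3 - 10u^2
  (-5u)(5u + 5) = -25u^2 - 25u
  (4)(5u + 5) = 20u + 20
Sum: -15u^4 - 25u^3 - 35u^2 - 5u + 20


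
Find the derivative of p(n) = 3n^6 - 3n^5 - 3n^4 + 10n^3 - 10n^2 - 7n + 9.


Apply the power rule term by term:
  d/dn(3n^6) = 18n^5
  d/dn(-3n^5) = -15n^4
  d/dn(-3n^4) = -12n^3
  d/dn(10n^3) = 30n^2
  d/dn(-10n^2) = -20n
  d/dn(-7n) = -7
  d/dn(9) = 0
p'(n) = 18n^5 - 15n^4 - 12n^3 + 30n^2 - 20n - 7


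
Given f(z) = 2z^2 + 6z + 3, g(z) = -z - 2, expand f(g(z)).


Substitute g(z) into f:
f(g(z)) = 2*(-z - 2)^2 + 6*(-z - 2) + 3
(-z - 2)^2 = z^2 + 4z + 4
Expand and combine: 2z^2 + 2z - 1


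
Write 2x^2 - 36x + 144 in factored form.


Roots satisfy r1 + r2 = -b/a = 18 and r1*r2 = c/a = 72.
So r1 = 12, r2 = 6.
2x^2 - 36x + 144 = 2(x - r1)(x - r2) = 2(x - 12)(x - 6)


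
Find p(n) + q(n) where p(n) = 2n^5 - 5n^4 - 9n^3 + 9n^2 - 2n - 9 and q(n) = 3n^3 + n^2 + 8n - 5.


Align terms by degree and add:
  2n^5 - 5n^4 - 9n^3 + 9n^2 - 2n - 9
+ 3n^3 + n^2 + 8n - 5
= 2n^5 - 5n^4 - 6n^3 + 10n^2 + 6n - 14


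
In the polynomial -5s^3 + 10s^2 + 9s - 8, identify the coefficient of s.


Read off the coefficient of s: 9


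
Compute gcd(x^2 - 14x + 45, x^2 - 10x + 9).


Factor each:
  x^2 - 14x + 45 = (x - 9)(x - 5)
  x^2 - 10x + 9 = (x - 9)(x - 1)
Common monic factor: x - 9


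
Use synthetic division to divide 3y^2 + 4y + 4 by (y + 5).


Synthetic division with c = -5. Coefficients: 3, 4, 4
Bring down 3.
  3 * -5 = -15; -15 + 4 = -11
  -11 * -5 = 55; 55 + 4 = 59
Quotient: 3y - 11, Remainder: 59


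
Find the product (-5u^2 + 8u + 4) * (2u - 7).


Distribute each term of the first polynomial:
  (-5u^2)(2u - 7) = -10u^3 + 35u^2
  (8u)(2u - 7) = 16u^2 - 56u
  (4)(2u - 7) = 8u - 28
Sum: -10u^3 + 51u^2 - 48u - 28


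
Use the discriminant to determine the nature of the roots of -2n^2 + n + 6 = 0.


D = b^2 - 4ac = (1)^2 - 4(-2)(6) = 1 + 48 = 49
Since D > 0: two distinct rational roots


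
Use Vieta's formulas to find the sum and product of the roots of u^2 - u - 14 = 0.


For au^2+bu+c=0: sum = -b/a, product = c/a.
a=1, b=-1, c=-14
Sum = -(-1)/1 = 1
Product = (-14)/1 = -14


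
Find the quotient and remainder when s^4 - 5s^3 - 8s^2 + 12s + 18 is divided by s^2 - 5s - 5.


(s^4 - 5s^3 - 8s^2 + 12s + 18) / (s^2 - 5s - 5)
Step 1: s^2 * (s^2 - 5s - 5) = s^4 - 5s^3 - 5s^2; subtract.
Step 2: 0 * (s^2 - 5s - 5) = 0; subtract.
Step 3: -3 * (s^2 - 5s - 5) = -3s^2 + 15s + 15; subtract.
Quotient: s^2 - 3, Remainder: -3s + 3


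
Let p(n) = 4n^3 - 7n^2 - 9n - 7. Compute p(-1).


Using direct substitution:
  4 * (-1)^3 = -4
  -7 * (-1)^2 = -7
  -9 * (-1)^1 = 9
  constant: -7
Sum = -4 - 7 + 9 - 7 = -9


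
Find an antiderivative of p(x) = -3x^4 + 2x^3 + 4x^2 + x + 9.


Reverse power rule on each term:
  ∫ -3x^4 dx = -(3/5)x^5
  ∫ 2x^3 dx = (1/2)x^4
  ∫ 4x^2 dx = (4/3)x^3
  ∫ x dx = (1/2)x^2
  ∫ 9 dx = 9x
F(x) = -(3/5)x^5 + (1/2)x^4 + (4/3)x^3 + (1/2)x^2 + 9x + C


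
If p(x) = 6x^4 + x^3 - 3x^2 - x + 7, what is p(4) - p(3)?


p(4) = 1555
p(3) = 490
p(4) - p(3) = 1555 - 490 = 1065


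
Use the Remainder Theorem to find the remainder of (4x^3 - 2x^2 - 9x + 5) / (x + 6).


By the Remainder Theorem, the remainder equals p(-6):
  4*(-6)^3 = -864
  -2*(-6)^2 = -72
  -9*(-6)^1 = 54
  constant: 5
Sum: -864 - 72 + 54 + 5 = -877


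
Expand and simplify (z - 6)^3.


Expand (z - 6)^3 by repeated multiplication:
  (z - 6)^2 = z^2 - 12z + 36
= z^3 - 18z^2 + 108z - 216


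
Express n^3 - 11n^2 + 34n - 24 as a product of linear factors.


Try integer roots (divisors of -24). n=4: p(4)=0.
Divide out (n - 4): quotient is n^2 - 7n + 6.
Factor the quadratic: (n - 1)(n - 6)
Result: (n - 4)(n - 1)(n - 6)


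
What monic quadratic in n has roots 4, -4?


p(n) = (n - 4)(n + 4)
Expand: n^2 - 16


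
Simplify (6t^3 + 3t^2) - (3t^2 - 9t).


Distribute the minus sign:
  (6t^3 + 3t^2)
- (3t^2 - 9t)
Negate second polynomial: -3t^2 + 9t
Add: 6t^3 + 9t


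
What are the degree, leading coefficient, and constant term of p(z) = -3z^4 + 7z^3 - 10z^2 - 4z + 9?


Highest power of z is 4, with coefficient -3. Constant term is 9.
Degree = 4, leading coefficient = -3, constant term = 9


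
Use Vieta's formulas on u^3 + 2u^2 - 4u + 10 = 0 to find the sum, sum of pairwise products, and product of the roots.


Monic cubic u^3+bu^2+cu+d=0: sum=-b, pairwise sum=c, product=-d.
b=2, c=-4, d=10
r1+r2+r3 = -2
r1r2+r1r3+r2r3 = -4
r1r2r3 = -10


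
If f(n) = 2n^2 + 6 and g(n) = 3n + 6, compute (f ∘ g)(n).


Substitute g(n) into f:
f(g(n)) = 2*(3n + 6)^2 + 6
(3n + 6)^2 = 9n^2 + 36n + 36
Expand and combine: 18n^2 + 72n + 78


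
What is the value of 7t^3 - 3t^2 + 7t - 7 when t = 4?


Using direct substitution:
  7 * (4)^3 = 448
  -3 * (4)^2 = -48
  7 * (4)^1 = 28
  constant: -7
Sum = 448 - 48 + 28 - 7 = 421


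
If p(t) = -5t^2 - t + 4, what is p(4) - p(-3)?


p(4) = -80
p(-3) = -38
p(4) - p(-3) = -80 + 38 = -42


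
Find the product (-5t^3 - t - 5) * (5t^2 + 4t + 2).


Distribute each term of the first polynomial:
  (-5t^3)(5t^2 + 4t + 2) = -25t^5 - 20t^4 - 10t^3
  (-t)(5t^2 + 4t + 2) = -5t^3 - 4t^2 - 2t
  (-5)(5t^2 + 4t + 2) = -25t^2 - 20t - 10
Sum: -25t^5 - 20t^4 - 15t^3 - 29t^2 - 22t - 10


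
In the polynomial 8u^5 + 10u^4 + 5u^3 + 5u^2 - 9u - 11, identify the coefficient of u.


Read off the coefficient of u: -9


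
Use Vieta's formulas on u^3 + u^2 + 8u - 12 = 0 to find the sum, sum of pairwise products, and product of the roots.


Monic cubic u^3+bu^2+cu+d=0: sum=-b, pairwise sum=c, product=-d.
b=1, c=8, d=-12
r1+r2+r3 = -1
r1r2+r1r3+r2r3 = 8
r1r2r3 = 12


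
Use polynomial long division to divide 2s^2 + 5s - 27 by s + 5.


(2s^2 + 5s - 27) / (s + 5)
Step 1: 2s * (s + 5) = 2s^2 + 10s; subtract.
Step 2: -5 * (s + 5) = -5s - 25; subtract.
Quotient: 2s - 5, Remainder: -2


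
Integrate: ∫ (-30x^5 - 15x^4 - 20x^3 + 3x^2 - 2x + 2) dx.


Reverse power rule on each term:
  ∫ -30x^5 dx = -5x^6
  ∫ -15x^4 dx = -3x^5
  ∫ -20x^3 dx = -5x^4
  ∫ 3x^2 dx = x^3
  ∫ -2x dx = -x^2
  ∫ 2 dx = 2x
F(x) = -5x^6 - 3x^5 - 5x^4 + x^3 - x^2 + 2x + C


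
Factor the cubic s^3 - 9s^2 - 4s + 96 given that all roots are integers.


Try integer roots (divisors of 96). s=-3: p(-3)=0.
Divide out (s + 3): quotient is s^2 - 12s + 32.
Factor the quadratic: (s - 8)(s - 4)
Result: (s + 3)(s - 8)(s - 4)


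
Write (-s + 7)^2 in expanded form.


Expand (-s + 7)^2 by repeated multiplication:
= s^2 - 14s + 49


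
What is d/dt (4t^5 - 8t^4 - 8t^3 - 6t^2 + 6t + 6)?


Apply the power rule term by term:
  d/dt(4t^5) = 20t^4
  d/dt(-8t^4) = -32t^3
  d/dt(-8t^3) = -24t^2
  d/dt(-6t^2) = -12t
  d/dt(6t) = 6
  d/dt(6) = 0
p'(t) = 20t^4 - 32t^3 - 24t^2 - 12t + 6


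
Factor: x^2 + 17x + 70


Roots satisfy r1 + r2 = -b/a = -17 and r1*r2 = c/a = 70.
So r1 = -10, r2 = -7.
x^2 + 17x + 70 = (x - r1)(x - r2) = (x + 10)(x + 7)


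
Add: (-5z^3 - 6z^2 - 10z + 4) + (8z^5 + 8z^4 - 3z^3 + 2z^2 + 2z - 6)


Align terms by degree and add:
  -5z^3 - 6z^2 - 10z + 4
+ 8z^5 + 8z^4 - 3z^3 + 2z^2 + 2z - 6
= 8z^5 + 8z^4 - 8z^3 - 4z^2 - 8z - 2


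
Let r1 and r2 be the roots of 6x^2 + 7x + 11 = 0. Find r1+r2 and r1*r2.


For ax^2+bx+c=0: sum = -b/a, product = c/a.
a=6, b=7, c=11
Sum = -(7)/6 = -7/6
Product = (11)/6 = 11/6


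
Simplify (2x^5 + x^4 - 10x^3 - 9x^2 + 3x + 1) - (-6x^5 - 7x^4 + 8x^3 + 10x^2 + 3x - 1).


Distribute the minus sign:
  (2x^5 + x^4 - 10x^3 - 9x^2 + 3x + 1)
- (-6x^5 - 7x^4 + 8x^3 + 10x^2 + 3x - 1)
Negate second polynomial: 6x^5 + 7x^4 - 8x^3 - 10x^2 - 3x + 1
Add: 8x^5 + 8x^4 - 18x^3 - 19x^2 + 2


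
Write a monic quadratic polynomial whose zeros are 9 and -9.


p(t) = (t - 9)(t + 9)
Expand: t^2 - 81


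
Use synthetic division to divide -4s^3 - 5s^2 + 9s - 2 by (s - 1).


Synthetic division with c = 1. Coefficients: -4, -5, 9, -2
Bring down -4.
  -4 * 1 = -4; -4 - 5 = -9
  -9 * 1 = -9; -9 + 9 = 0
  0 * 1 = 0; 0 - 2 = -2
Quotient: -4s^2 - 9s, Remainder: -2


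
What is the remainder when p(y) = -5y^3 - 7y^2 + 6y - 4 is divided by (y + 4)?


By the Remainder Theorem, the remainder equals p(-4):
  -5*(-4)^3 = 320
  -7*(-4)^2 = -112
  6*(-4)^1 = -24
  constant: -4
Sum: 320 - 112 - 24 - 4 = 180


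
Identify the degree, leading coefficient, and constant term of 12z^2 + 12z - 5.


Highest power of z is 2, with coefficient 12. Constant term is -5.
Degree = 2, leading coefficient = 12, constant term = -5


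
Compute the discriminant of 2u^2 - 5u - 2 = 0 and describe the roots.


D = b^2 - 4ac = (-5)^2 - 4(2)(-2) = 25 + 16 = 41
Since D > 0: two distinct irrational roots


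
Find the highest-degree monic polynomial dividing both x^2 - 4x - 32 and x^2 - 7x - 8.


Factor each:
  x^2 - 4x - 32 = (x - 8)(x + 4)
  x^2 - 7x - 8 = (x - 8)(x + 1)
Common monic factor: x - 8


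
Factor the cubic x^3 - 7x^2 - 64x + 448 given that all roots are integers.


Try integer roots (divisors of 448). x=-8: p(-8)=0.
Divide out (x + 8): quotient is x^2 - 15x + 56.
Factor the quadratic: (x - 7)(x - 8)
Result: (x + 8)(x - 7)(x - 8)


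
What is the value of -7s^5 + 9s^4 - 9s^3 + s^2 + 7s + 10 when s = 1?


Using direct substitution:
  -7 * (1)^5 = -7
  9 * (1)^4 = 9
  -9 * (1)^3 = -9
  1 * (1)^2 = 1
  7 * (1)^1 = 7
  constant: 10
Sum = -7 + 9 - 9 + 1 + 7 + 10 = 11


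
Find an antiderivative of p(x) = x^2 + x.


Reverse power rule on each term:
  ∫ x^2 dx = (1/3)x^3
  ∫ x dx = (1/2)x^2
F(x) = (1/3)x^3 + (1/2)x^2 + C


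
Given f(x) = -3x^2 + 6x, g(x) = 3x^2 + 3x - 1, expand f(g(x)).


Substitute g(x) into f:
f(g(x)) = -3*(3x^2 + 3x - 1)^2 + 6*(3x^2 + 3x - 1)
(3x^2 + 3x - 1)^2 = 9x^4 + 18x^3 + 3x^2 - 6x + 1
Expand and combine: -27x^4 - 54x^3 + 9x^2 + 36x - 9


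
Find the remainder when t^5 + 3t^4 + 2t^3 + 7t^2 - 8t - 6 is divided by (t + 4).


By the Remainder Theorem, the remainder equals p(-4):
  1*(-4)^5 = -1024
  3*(-4)^4 = 768
  2*(-4)^3 = -128
  7*(-4)^2 = 112
  -8*(-4)^1 = 32
  constant: -6
Sum: -1024 + 768 - 128 + 112 + 32 - 6 = -246


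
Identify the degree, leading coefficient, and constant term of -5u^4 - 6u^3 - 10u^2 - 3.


Highest power of u is 4, with coefficient -5. Constant term is -3.
Degree = 4, leading coefficient = -5, constant term = -3


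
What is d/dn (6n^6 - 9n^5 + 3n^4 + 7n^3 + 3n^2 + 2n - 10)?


Apply the power rule term by term:
  d/dn(6n^6) = 36n^5
  d/dn(-9n^5) = -45n^4
  d/dn(3n^4) = 12n^3
  d/dn(7n^3) = 21n^2
  d/dn(3n^2) = 6n
  d/dn(2n) = 2
  d/dn(-10) = 0
p'(n) = 36n^5 - 45n^4 + 12n^3 + 21n^2 + 6n + 2


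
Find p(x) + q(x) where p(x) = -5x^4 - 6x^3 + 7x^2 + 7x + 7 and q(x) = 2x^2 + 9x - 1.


Align terms by degree and add:
  -5x^4 - 6x^3 + 7x^2 + 7x + 7
+ 2x^2 + 9x - 1
= -5x^4 - 6x^3 + 9x^2 + 16x + 6


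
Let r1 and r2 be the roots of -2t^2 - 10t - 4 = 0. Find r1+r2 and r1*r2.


For at^2+bt+c=0: sum = -b/a, product = c/a.
a=-2, b=-10, c=-4
Sum = -(-10)/-2 = -5
Product = (-4)/-2 = 2


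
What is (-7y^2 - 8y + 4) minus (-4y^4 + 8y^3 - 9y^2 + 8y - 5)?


Distribute the minus sign:
  (-7y^2 - 8y + 4)
- (-4y^4 + 8y^3 - 9y^2 + 8y - 5)
Negate second polynomial: 4y^4 - 8y^3 + 9y^2 - 8y + 5
Add: 4y^4 - 8y^3 + 2y^2 - 16y + 9


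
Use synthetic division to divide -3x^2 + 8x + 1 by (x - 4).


Synthetic division with c = 4. Coefficients: -3, 8, 1
Bring down -3.
  -3 * 4 = -12; -12 + 8 = -4
  -4 * 4 = -16; -16 + 1 = -15
Quotient: -3x - 4, Remainder: -15


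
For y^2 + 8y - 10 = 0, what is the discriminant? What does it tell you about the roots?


D = b^2 - 4ac = (8)^2 - 4(1)(-10) = 64 + 40 = 104
Since D > 0: two distinct irrational roots


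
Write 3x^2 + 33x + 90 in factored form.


Roots satisfy r1 + r2 = -b/a = -11 and r1*r2 = c/a = 30.
So r1 = -6, r2 = -5.
3x^2 + 33x + 90 = 3(x - r1)(x - r2) = 3(x + 6)(x + 5)


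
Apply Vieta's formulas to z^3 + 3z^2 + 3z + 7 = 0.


Monic cubic z^3+bz^2+cz+d=0: sum=-b, pairwise sum=c, product=-d.
b=3, c=3, d=7
r1+r2+r3 = -3
r1r2+r1r3+r2r3 = 3
r1r2r3 = -7


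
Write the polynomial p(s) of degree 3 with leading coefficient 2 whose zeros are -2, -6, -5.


p(s) = 2(s + 2)(s + 6)(s + 5)
Expand: 2s^3 + 26s^2 + 104s + 120


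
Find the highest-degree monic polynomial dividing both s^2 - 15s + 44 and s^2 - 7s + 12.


Factor each:
  s^2 - 15s + 44 = (s - 4)(s - 11)
  s^2 - 7s + 12 = (s - 4)(s - 3)
Common monic factor: s - 4


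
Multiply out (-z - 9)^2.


Expand (-z - 9)^2 by repeated multiplication:
= z^2 + 18z + 81


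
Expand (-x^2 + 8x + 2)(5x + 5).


Distribute each term of the first polynomial:
  (-x^2)(5x + 5) = -5x^3 - 5x^2
  (8x)(5x + 5) = 40x^2 + 40x
  (2)(5x + 5) = 10x + 10
Sum: -5x^3 + 35x^2 + 50x + 10


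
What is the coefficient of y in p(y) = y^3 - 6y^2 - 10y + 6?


Read off the coefficient of y: -10


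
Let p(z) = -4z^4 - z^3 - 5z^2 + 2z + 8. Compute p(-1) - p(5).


p(-1) = -2
p(5) = -2732
p(-1) - p(5) = -2 + 2732 = 2730


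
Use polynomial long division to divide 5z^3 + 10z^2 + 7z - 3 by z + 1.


(5z^3 + 10z^2 + 7z - 3) / (z + 1)
Step 1: 5z^2 * (z + 1) = 5z^3 + 5z^2; subtract.
Step 2: 5z * (z + 1) = 5z^2 + 5z; subtract.
Step 3: 2 * (z + 1) = 2z + 2; subtract.
Quotient: 5z^2 + 5z + 2, Remainder: -5


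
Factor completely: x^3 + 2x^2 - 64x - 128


Try integer roots (divisors of -128). x=-2: p(-2)=0.
Divide out (x + 2): quotient is x^2 - 64.
Factor the quadratic: (x + 8)(x - 8)
Result: (x + 2)(x + 8)(x - 8)


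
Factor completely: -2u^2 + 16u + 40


Roots satisfy r1 + r2 = -b/a = 8 and r1*r2 = c/a = -20.
So r1 = 10, r2 = -2.
-2u^2 + 16u + 40 = -2(u - r1)(u - r2) = -2(u - 10)(u + 2)


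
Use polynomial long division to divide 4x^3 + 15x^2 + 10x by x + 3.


(4x^3 + 15x^2 + 10x) / (x + 3)
Step 1: 4x^2 * (x + 3) = 4x^3 + 12x^2; subtract.
Step 2: 3x * (x + 3) = 3x^2 + 9x; subtract.
Step 3: 1 * (x + 3) = x + 3; subtract.
Quotient: 4x^2 + 3x + 1, Remainder: -3


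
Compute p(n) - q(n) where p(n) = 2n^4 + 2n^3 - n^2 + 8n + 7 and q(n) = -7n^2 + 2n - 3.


Distribute the minus sign:
  (2n^4 + 2n^3 - n^2 + 8n + 7)
- (-7n^2 + 2n - 3)
Negate second polynomial: 7n^2 - 2n + 3
Add: 2n^4 + 2n^3 + 6n^2 + 6n + 10


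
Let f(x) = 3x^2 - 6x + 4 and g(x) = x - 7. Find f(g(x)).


Substitute g(x) into f:
f(g(x)) = 3*(x - 7)^2 + (-6)*(x - 7) + 4
(x - 7)^2 = x^2 - 14x + 49
Expand and combine: 3x^2 - 48x + 193


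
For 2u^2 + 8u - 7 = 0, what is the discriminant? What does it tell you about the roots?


D = b^2 - 4ac = (8)^2 - 4(2)(-7) = 64 + 56 = 120
Since D > 0: two distinct irrational roots


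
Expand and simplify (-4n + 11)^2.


Expand (-4n + 11)^2 by repeated multiplication:
= 16n^2 - 88n + 121


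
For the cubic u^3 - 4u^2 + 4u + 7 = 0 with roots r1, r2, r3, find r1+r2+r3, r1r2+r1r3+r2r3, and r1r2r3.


Monic cubic u^3+bu^2+cu+d=0: sum=-b, pairwise sum=c, product=-d.
b=-4, c=4, d=7
r1+r2+r3 = 4
r1r2+r1r3+r2r3 = 4
r1r2r3 = -7


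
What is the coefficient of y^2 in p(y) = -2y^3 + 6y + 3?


Read off the coefficient of y^2: 0


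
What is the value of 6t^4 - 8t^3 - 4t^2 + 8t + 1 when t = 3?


Using direct substitution:
  6 * (3)^4 = 486
  -8 * (3)^3 = -216
  -4 * (3)^2 = -36
  8 * (3)^1 = 24
  constant: 1
Sum = 486 - 216 - 36 + 24 + 1 = 259


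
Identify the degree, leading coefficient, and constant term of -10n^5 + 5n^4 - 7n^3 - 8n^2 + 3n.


Highest power of n is 5, with coefficient -10. Constant term is 0.
Degree = 5, leading coefficient = -10, constant term = 0


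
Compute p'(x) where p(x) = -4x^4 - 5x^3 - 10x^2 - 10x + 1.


Apply the power rule term by term:
  d/dx(-4x^4) = -16x^3
  d/dx(-5x^3) = -15x^2
  d/dx(-10x^2) = -20x
  d/dx(-10x) = -10
  d/dx(1) = 0
p'(x) = -16x^3 - 15x^2 - 20x - 10


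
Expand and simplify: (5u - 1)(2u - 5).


Distribute each term of the first polynomial:
  (5u)(2u - 5) = 10u^2 - 25u
  (-1)(2u - 5) = -2u + 5
Sum: 10u^2 - 27u + 5


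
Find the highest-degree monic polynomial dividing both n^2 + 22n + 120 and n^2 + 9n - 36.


Factor each:
  n^2 + 22n + 120 = (n + 12)(n + 10)
  n^2 + 9n - 36 = (n + 12)(n - 3)
Common monic factor: n + 12


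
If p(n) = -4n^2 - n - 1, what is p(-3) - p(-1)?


p(-3) = -34
p(-1) = -4
p(-3) - p(-1) = -34 + 4 = -30


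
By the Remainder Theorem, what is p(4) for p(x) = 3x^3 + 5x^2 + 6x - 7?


By the Remainder Theorem, the remainder equals p(4):
  3*(4)^3 = 192
  5*(4)^2 = 80
  6*(4)^1 = 24
  constant: -7
Sum: 192 + 80 + 24 - 7 = 289


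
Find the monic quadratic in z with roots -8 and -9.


p(z) = (z + 8)(z + 9)
Expand: z^2 + 17z + 72


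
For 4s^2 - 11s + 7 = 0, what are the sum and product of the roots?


For as^2+bs+c=0: sum = -b/a, product = c/a.
a=4, b=-11, c=7
Sum = -(-11)/4 = 11/4
Product = (7)/4 = 7/4


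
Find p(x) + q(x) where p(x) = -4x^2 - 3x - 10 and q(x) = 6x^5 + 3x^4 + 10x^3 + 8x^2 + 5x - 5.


Align terms by degree and add:
  -4x^2 - 3x - 10
+ 6x^5 + 3x^4 + 10x^3 + 8x^2 + 5x - 5
= 6x^5 + 3x^4 + 10x^3 + 4x^2 + 2x - 15


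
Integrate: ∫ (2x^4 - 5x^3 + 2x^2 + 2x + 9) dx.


Reverse power rule on each term:
  ∫ 2x^4 dx = (2/5)x^5
  ∫ -5x^3 dx = -(5/4)x^4
  ∫ 2x^2 dx = (2/3)x^3
  ∫ 2x dx = x^2
  ∫ 9 dx = 9x
F(x) = (2/5)x^5 - (5/4)x^4 + (2/3)x^3 + x^2 + 9x + C


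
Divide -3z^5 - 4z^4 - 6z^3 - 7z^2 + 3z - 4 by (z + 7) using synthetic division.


Synthetic division with c = -7. Coefficients: -3, -4, -6, -7, 3, -4
Bring down -3.
  -3 * -7 = 21; 21 - 4 = 17
  17 * -7 = -119; -119 - 6 = -125
  -125 * -7 = 875; 875 - 7 = 868
  868 * -7 = -6076; -6076 + 3 = -6073
  -6073 * -7 = 42511; 42511 - 4 = 42507
Quotient: -3z^4 + 17z^3 - 125z^2 + 868z - 6073, Remainder: 42507


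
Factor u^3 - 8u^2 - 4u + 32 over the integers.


Try integer roots (divisors of 32). u=2: p(2)=0.
Divide out (u - 2): quotient is u^2 - 6u - 16.
Factor the quadratic: (u + 2)(u - 8)
Result: (u - 2)(u + 2)(u - 8)


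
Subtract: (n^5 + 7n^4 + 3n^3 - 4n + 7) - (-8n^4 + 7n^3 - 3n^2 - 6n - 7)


Distribute the minus sign:
  (n^5 + 7n^4 + 3n^3 - 4n + 7)
- (-8n^4 + 7n^3 - 3n^2 - 6n - 7)
Negate second polynomial: 8n^4 - 7n^3 + 3n^2 + 6n + 7
Add: n^5 + 15n^4 - 4n^3 + 3n^2 + 2n + 14


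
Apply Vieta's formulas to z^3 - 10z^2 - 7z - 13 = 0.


Monic cubic z^3+bz^2+cz+d=0: sum=-b, pairwise sum=c, product=-d.
b=-10, c=-7, d=-13
r1+r2+r3 = 10
r1r2+r1r3+r2r3 = -7
r1r2r3 = 13


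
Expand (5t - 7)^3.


Expand (5t - 7)^3 by repeated multiplication:
  (5t - 7)^2 = 25t^2 - 70t + 49
= 125t^3 - 525t^2 + 735t - 343


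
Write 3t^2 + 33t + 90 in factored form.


Roots satisfy r1 + r2 = -b/a = -11 and r1*r2 = c/a = 30.
So r1 = -5, r2 = -6.
3t^2 + 33t + 90 = 3(t - r1)(t - r2) = 3(t + 5)(t + 6)


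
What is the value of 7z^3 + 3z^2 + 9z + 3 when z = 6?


Using direct substitution:
  7 * (6)^3 = 1512
  3 * (6)^2 = 108
  9 * (6)^1 = 54
  constant: 3
Sum = 1512 + 108 + 54 + 3 = 1677


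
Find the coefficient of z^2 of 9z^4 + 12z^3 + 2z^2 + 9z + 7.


Read off the coefficient of z^2: 2


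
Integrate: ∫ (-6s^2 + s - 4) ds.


Reverse power rule on each term:
  ∫ -6s^2 ds = -2s^3
  ∫ s ds = (1/2)s^2
  ∫ -4 ds = -4s
F(s) = -2s^3 + (1/2)s^2 - 4s + C


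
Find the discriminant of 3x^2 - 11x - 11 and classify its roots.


D = b^2 - 4ac = (-11)^2 - 4(3)(-11) = 121 + 132 = 253
Since D > 0: two distinct irrational roots


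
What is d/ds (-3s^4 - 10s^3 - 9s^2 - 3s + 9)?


Apply the power rule term by term:
  d/ds(-3s^4) = -12s^3
  d/ds(-10s^3) = -30s^2
  d/ds(-9s^2) = -18s
  d/ds(-3s) = -3
  d/ds(9) = 0
p'(s) = -12s^3 - 30s^2 - 18s - 3


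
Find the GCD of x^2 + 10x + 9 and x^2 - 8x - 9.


Factor each:
  x^2 + 10x + 9 = (x + 1)(x + 9)
  x^2 - 8x - 9 = (x + 1)(x - 9)
Common monic factor: x + 1


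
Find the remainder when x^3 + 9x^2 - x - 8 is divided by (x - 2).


By the Remainder Theorem, the remainder equals p(2):
  1*(2)^3 = 8
  9*(2)^2 = 36
  -1*(2)^1 = -2
  constant: -8
Sum: 8 + 36 - 2 - 8 = 34


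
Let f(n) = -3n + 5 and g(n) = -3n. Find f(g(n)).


Substitute g(n) into f:
f(g(n)) = -3*(-3n) + 5
Expand and combine: 9n + 5


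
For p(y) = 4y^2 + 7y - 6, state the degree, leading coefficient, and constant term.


Highest power of y is 2, with coefficient 4. Constant term is -6.
Degree = 2, leading coefficient = 4, constant term = -6


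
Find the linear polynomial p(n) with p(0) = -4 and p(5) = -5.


p(n) = mn + b. Using p(0)=-4, p(5)=-5:
m = (-4 + 5)/(0 - 5) = 1/-5 = -1/5
b = -4 - m*(0) = -4 = -4
p(n) = -(1/5)n - 4


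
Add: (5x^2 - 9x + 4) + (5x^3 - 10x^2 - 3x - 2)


Align terms by degree and add:
  5x^2 - 9x + 4
+ 5x^3 - 10x^2 - 3x - 2
= 5x^3 - 5x^2 - 12x + 2


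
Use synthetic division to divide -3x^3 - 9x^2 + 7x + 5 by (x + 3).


Synthetic division with c = -3. Coefficients: -3, -9, 7, 5
Bring down -3.
  -3 * -3 = 9; 9 - 9 = 0
  0 * -3 = 0; 0 + 7 = 7
  7 * -3 = -21; -21 + 5 = -16
Quotient: -3x^2 + 7, Remainder: -16


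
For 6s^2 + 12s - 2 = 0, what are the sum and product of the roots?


For as^2+bs+c=0: sum = -b/a, product = c/a.
a=6, b=12, c=-2
Sum = -(12)/6 = -2
Product = (-2)/6 = -1/3


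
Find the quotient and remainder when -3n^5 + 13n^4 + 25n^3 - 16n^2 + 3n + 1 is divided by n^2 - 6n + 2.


(-3n^5 + 13n^4 + 25n^3 - 16n^2 + 3n + 1) / (n^2 - 6n + 2)
Step 1: -3n^3 * (n^2 - 6n + 2) = -3n^5 + 18n^4 - 6n^3; subtract.
Step 2: -5n^2 * (n^2 - 6n + 2) = -5n^4 + 30n^3 - 10n^2; subtract.
Step 3: n * (n^2 - 6n + 2) = n^3 - 6n^2 + 2n; subtract.
Step 4: 0 * (n^2 - 6n + 2) = 0; subtract.
Quotient: -3n^3 - 5n^2 + n, Remainder: n + 1
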